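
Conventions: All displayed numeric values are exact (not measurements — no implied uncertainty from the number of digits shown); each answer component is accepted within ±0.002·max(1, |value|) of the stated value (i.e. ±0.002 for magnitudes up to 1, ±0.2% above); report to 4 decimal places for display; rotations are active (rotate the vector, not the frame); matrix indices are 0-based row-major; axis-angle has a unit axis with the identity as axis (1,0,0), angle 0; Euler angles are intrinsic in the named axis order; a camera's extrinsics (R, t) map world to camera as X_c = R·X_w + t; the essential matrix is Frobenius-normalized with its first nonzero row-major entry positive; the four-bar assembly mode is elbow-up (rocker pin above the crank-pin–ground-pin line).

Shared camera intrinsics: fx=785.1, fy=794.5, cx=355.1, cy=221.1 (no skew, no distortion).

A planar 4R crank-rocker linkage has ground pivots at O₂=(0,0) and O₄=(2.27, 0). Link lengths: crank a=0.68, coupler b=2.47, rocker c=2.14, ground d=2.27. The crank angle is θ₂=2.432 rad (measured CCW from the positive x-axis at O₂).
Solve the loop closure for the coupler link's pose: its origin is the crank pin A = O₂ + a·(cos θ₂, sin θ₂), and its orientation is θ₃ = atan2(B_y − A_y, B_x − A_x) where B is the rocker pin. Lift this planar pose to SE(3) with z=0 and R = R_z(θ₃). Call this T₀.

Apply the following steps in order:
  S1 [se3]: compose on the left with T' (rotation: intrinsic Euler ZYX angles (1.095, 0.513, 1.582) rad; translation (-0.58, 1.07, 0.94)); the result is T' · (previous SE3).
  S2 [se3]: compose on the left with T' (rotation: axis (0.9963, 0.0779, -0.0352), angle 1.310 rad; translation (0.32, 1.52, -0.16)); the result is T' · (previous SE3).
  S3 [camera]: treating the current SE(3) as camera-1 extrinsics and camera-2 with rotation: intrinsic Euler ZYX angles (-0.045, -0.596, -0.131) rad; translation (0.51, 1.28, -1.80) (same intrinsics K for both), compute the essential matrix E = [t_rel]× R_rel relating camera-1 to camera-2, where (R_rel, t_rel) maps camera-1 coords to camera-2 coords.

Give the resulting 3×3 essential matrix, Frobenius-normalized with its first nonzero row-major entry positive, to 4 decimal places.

source (fourbar_fk): coupler pose = R=[0.7869 -0.6171 0.0000; 0.6171 0.7869 0.0000; 0.0000 0.0000 1.0000], t=(-0.5159, 0.4430, 0.0000)
after S1 (compose_se3): R=[0.4589 -0.0616 0.8864; 0.8755 -0.1387 -0.4629; 0.1514 0.9884 -0.0098], t=(-0.6819, 0.8615, 1.5792)
after S2 (compose_se3): R=[0.5441 -0.0253 0.8387; 0.0945 -0.9913 -0.0911; 0.8337 0.1288 -0.5370], t=(-0.2015, 0.2066, 1.1453)
after S3 (essential): [0.4987 -0.4609 0.0125; 0.2034 0.0111 -0.4991; -0.0101 0.1909 -0.4600]

matrix = [0.4987 -0.4609 0.0125; 0.2034 0.0111 -0.4991; -0.0101 0.1909 -0.4600]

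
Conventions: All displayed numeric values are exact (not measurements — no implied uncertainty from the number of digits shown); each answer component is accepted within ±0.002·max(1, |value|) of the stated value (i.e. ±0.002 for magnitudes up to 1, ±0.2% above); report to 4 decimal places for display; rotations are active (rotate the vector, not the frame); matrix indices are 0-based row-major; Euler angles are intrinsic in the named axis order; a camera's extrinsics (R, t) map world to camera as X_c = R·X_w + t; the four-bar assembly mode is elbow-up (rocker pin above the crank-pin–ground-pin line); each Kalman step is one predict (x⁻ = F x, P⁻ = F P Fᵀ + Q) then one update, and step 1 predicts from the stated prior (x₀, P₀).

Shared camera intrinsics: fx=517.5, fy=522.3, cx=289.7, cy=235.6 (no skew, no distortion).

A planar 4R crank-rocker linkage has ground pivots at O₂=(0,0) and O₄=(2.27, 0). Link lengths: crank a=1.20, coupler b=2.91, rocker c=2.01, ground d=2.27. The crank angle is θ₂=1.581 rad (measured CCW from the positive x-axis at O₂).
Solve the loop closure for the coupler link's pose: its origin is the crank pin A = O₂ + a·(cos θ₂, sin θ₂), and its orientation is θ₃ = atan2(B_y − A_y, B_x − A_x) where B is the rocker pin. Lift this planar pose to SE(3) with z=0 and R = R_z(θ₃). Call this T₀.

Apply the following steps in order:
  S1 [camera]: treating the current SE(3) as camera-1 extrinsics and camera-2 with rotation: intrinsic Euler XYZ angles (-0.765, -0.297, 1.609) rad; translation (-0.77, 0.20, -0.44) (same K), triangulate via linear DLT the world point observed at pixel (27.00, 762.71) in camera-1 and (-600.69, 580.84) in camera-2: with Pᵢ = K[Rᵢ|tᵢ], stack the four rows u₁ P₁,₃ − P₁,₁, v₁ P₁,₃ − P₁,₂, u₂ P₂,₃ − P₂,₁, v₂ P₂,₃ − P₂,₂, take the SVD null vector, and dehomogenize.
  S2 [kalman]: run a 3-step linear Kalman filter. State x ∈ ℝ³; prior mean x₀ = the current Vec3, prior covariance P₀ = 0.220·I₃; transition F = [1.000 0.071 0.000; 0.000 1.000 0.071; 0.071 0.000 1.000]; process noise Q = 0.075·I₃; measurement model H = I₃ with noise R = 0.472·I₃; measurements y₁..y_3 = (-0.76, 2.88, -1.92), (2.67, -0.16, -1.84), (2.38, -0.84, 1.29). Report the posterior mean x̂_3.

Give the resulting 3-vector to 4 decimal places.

result = (1.1898, 0.3303, 0.0949)

source (fourbar_fk): coupler pose = R=[0.9673 -0.2537 0.0000; 0.2537 0.9673 0.0000; 0.0000 0.0000 1.0000], t=(-0.0122, 1.1999, 0.0000)
after S1 (triangulate): (-0.6306, 0.4256, 1.4384)
after S2 (kf_track): (1.1898, 0.3303, 0.0949)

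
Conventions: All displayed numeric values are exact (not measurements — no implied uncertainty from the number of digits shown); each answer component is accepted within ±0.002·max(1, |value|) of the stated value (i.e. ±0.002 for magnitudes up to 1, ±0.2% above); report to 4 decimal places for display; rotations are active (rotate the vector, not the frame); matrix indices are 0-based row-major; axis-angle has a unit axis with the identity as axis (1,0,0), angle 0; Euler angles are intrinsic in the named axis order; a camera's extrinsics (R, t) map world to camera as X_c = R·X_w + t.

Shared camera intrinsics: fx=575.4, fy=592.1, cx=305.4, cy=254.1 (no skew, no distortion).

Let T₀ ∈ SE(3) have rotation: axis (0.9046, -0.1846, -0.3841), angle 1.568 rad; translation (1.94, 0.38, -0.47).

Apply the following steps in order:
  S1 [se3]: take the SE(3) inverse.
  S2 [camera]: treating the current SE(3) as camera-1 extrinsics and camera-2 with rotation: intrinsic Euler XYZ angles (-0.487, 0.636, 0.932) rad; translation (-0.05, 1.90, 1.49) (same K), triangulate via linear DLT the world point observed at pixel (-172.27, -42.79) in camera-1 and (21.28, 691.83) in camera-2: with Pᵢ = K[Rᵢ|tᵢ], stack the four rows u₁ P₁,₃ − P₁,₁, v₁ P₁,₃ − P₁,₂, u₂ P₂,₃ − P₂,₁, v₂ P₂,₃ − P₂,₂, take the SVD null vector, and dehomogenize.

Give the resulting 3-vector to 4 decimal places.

after S1 (invert_se3): R=[0.8189 -0.5506 -0.1619; 0.2176 0.0368 0.9753; -0.5311 -0.8339 0.1500], t=(-1.4555, 0.0223, 1.4177)
after S2 (triangulate): (-0.6410, -0.3929, -0.8702)

result = (-0.6410, -0.3929, -0.8702)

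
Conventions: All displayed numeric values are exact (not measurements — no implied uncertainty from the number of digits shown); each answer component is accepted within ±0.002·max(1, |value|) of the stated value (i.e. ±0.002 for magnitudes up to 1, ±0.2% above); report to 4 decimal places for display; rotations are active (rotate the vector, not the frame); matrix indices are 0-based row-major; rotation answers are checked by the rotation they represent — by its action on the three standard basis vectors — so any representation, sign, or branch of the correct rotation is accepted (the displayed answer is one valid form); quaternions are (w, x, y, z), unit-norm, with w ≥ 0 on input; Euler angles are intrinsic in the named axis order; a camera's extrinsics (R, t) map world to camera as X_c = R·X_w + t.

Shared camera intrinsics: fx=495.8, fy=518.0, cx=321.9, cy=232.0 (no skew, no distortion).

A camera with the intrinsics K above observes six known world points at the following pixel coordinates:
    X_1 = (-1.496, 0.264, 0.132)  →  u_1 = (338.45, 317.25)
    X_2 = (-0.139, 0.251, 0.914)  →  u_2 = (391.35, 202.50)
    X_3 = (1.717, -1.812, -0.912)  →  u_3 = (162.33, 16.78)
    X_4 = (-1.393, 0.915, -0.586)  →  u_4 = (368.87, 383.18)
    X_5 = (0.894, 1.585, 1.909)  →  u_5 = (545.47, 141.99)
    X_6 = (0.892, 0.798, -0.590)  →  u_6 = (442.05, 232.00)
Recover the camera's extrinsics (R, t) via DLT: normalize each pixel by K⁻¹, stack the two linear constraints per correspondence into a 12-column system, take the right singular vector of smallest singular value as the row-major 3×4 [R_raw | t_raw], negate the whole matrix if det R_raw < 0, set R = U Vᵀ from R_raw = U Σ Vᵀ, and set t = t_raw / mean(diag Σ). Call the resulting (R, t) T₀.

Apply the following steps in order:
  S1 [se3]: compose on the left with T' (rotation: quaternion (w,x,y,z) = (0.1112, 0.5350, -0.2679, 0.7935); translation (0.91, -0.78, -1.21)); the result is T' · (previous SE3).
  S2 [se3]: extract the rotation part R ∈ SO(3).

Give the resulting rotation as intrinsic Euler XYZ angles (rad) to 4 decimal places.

source (pnp_recover): camera pose = R=[0.2553 0.8867 0.3855; -0.7059 0.4434 -0.5523; -0.6606 -0.1312 0.7391], t=(0.3100, -0.0500, 5.3300)
after S1 (compose_se3): R=[-0.2975 -0.6661 0.6840; 0.9185 -0.3951 0.0147; 0.2605 0.6326 0.7293], t=(5.0162, -3.6728, 0.6008)
after S2 (rot_of_se3): [-0.2975 -0.6661 0.6840; 0.9185 -0.3951 0.0147; 0.2605 0.6326 0.7293]

rotation (euler_xyz) = (-0.0201, 0.7532, 1.9908)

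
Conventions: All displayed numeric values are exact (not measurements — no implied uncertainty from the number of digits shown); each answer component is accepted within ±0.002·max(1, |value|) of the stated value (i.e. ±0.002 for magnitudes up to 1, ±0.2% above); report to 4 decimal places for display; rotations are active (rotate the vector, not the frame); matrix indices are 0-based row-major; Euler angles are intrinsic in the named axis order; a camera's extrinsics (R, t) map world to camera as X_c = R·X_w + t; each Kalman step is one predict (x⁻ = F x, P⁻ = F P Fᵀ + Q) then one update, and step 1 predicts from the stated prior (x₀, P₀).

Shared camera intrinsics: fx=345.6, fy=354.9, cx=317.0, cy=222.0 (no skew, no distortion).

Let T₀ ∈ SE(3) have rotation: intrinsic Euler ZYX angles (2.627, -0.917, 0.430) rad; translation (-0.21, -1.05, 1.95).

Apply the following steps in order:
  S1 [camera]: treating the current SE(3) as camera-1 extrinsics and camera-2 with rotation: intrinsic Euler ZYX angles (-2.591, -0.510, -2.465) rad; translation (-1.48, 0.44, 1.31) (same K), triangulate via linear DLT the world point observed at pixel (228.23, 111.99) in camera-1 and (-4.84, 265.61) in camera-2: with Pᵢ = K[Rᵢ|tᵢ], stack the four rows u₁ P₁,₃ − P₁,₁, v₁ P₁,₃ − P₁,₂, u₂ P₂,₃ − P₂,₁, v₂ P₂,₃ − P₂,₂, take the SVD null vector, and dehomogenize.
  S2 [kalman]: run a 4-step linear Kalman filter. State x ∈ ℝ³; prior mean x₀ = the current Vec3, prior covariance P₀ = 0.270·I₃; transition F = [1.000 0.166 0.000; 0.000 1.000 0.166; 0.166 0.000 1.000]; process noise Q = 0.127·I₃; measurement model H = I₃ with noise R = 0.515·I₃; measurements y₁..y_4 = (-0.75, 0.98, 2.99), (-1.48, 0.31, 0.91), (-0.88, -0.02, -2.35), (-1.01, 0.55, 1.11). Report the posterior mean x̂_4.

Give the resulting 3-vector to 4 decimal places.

after S1 (triangulate): (0.4720, -0.2486, -0.1647)
after S2 (kf_track): (-0.7886, 0.3449, 0.1280)

result = (-0.7886, 0.3449, 0.1280)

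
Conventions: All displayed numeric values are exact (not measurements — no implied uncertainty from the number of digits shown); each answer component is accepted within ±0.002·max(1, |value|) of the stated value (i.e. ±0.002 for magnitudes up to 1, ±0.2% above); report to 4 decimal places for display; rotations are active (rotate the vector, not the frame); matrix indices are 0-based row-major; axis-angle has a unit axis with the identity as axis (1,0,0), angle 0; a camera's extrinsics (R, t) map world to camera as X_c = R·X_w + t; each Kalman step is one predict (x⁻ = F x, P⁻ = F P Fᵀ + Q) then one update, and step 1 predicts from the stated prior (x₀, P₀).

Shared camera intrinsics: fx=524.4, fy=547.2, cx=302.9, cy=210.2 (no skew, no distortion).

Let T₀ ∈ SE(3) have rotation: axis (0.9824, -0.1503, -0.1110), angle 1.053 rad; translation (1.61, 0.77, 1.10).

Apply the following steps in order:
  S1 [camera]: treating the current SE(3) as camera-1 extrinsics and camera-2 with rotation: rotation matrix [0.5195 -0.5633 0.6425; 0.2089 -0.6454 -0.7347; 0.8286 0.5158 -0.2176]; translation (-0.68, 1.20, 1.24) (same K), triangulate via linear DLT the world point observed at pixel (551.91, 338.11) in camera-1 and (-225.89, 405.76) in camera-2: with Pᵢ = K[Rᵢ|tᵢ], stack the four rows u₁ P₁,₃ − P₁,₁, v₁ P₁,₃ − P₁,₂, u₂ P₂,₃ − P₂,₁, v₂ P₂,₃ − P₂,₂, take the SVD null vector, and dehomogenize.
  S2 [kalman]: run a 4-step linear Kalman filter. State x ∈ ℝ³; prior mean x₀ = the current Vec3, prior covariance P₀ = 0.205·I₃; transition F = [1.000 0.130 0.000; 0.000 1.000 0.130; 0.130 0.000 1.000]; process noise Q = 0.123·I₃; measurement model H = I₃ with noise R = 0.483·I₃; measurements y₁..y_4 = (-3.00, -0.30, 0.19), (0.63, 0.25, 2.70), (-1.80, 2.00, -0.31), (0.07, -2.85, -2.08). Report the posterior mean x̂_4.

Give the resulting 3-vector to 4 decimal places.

result = (-0.7273, -0.5203, -0.6317)

after S1 (triangulate): (-0.6518, 0.3658, 0.7766)
after S2 (kf_track): (-0.7273, -0.5203, -0.6317)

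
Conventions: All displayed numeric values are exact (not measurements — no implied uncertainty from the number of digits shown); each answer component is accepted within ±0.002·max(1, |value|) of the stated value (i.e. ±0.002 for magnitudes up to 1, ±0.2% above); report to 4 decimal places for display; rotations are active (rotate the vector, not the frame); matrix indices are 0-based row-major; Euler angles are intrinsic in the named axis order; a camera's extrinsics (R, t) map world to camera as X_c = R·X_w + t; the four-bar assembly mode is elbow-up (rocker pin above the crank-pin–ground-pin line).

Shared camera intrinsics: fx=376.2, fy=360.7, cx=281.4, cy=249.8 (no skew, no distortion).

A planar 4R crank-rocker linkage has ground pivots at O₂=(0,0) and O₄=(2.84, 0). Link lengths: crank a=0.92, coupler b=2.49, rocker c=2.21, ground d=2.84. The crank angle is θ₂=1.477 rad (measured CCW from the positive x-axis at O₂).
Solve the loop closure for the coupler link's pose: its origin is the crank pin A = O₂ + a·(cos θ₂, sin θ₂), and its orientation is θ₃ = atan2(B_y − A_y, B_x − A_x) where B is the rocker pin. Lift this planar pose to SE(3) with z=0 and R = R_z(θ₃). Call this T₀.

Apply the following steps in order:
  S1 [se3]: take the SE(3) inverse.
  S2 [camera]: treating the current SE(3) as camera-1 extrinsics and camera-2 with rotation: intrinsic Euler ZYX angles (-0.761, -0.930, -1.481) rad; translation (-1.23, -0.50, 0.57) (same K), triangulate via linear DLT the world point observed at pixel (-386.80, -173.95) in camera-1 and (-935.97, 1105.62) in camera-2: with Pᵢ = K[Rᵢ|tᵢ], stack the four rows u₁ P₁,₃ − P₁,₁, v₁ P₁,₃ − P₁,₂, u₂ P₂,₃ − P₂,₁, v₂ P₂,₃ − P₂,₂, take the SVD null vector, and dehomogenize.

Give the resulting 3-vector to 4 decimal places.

result = (-0.9366, -1.0674, 1.0479)

source (fourbar_fk): coupler pose = R=[0.8726 -0.4885 0.0000; 0.4885 0.8726 0.0000; 0.0000 0.0000 1.0000], t=(0.0862, 0.9160, 0.0000)
after S1 (invert_se3): R=[0.8726 0.4885 0.0000; -0.4885 0.8726 0.0000; 0.0000 0.0000 1.0000], t=(-0.5226, -0.7572, 0.0000)
after S2 (triangulate): (-0.9366, -1.0674, 1.0479)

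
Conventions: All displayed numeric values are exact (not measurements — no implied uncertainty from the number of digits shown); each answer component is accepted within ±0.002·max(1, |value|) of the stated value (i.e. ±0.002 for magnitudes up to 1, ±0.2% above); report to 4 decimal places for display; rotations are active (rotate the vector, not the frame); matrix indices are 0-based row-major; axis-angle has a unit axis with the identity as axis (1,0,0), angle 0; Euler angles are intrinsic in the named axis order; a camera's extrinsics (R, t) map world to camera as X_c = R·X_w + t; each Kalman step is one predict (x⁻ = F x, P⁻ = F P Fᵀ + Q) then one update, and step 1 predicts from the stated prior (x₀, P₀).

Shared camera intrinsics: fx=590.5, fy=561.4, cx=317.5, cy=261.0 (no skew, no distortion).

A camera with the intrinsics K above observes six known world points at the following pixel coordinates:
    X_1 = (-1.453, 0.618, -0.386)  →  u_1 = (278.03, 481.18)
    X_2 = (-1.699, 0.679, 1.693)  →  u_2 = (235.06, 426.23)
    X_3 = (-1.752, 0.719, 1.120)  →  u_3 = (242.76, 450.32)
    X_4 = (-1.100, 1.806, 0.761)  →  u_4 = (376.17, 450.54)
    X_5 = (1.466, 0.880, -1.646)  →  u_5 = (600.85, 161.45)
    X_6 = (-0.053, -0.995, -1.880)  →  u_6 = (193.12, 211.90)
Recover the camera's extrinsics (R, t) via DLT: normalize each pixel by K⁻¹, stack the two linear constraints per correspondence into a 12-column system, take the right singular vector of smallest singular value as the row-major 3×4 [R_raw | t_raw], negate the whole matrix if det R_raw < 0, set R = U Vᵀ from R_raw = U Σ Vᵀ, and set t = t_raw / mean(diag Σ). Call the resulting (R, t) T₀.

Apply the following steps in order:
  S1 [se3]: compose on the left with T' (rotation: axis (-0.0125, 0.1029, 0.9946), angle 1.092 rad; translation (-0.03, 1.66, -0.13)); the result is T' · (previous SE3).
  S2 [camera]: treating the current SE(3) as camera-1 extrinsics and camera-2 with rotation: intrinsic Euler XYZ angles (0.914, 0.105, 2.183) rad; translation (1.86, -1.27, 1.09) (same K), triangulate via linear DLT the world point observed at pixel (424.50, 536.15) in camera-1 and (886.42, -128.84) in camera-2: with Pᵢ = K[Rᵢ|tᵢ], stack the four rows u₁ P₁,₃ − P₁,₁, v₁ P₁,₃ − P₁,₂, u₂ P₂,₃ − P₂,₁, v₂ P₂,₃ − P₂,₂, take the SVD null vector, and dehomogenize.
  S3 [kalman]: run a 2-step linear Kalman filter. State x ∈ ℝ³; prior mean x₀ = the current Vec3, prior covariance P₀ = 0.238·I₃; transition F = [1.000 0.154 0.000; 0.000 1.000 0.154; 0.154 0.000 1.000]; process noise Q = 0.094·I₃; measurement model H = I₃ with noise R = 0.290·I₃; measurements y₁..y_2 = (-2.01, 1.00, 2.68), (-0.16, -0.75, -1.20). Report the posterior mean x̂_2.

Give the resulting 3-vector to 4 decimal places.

source (pnp_recover): camera pose = R=[0.4927 0.8323 -0.2542; -0.8652 0.4997 -0.0408; 0.0931 0.2400 0.9663], t=(-0.1900, 0.1399, 4.7499)
after S1 (compose_se3): R=[0.9993 -0.0377 0.0007; 0.0372 0.9831 -0.1792; 0.0061 0.1791 0.9838], t=(0.1608, 1.8725, 4.6172)
after S2 (triangulate): (0.6559, 0.2504, -0.2175)
after S3 (kf_track): (-0.4972, 0.0419, 0.0647)

result = (-0.4972, 0.0419, 0.0647)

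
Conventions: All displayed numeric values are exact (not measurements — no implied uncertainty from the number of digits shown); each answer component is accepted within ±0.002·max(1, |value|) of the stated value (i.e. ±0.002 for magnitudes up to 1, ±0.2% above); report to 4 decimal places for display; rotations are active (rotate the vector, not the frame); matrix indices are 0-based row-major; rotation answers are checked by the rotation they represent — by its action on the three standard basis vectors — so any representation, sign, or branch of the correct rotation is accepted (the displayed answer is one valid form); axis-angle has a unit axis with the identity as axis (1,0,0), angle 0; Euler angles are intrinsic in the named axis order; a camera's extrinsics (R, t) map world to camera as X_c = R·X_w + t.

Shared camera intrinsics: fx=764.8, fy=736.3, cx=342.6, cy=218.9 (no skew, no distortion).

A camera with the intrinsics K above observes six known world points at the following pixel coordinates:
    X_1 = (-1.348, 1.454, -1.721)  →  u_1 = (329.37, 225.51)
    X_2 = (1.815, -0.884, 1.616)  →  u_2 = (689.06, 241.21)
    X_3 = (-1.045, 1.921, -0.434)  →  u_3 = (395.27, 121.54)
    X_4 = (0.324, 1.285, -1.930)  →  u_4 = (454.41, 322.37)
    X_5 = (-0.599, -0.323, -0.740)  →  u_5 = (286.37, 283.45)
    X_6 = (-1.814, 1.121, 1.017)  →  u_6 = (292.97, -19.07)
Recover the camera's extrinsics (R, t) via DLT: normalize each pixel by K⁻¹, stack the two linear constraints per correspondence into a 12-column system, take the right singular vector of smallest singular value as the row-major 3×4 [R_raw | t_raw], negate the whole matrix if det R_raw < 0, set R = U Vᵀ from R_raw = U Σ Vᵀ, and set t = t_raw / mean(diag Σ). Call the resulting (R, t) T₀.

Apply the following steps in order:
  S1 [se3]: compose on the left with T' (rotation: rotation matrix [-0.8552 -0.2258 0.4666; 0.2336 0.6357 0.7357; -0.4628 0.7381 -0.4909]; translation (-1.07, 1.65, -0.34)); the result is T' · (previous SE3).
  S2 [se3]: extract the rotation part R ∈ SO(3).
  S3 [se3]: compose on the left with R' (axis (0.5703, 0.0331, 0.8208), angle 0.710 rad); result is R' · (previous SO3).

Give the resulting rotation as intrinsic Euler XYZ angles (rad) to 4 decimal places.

source (pnp_recover): camera pose = R=[0.8121 0.5731 0.1100; 0.4442 -0.4848 -0.7534; -0.3785 0.6607 -0.6483], t=(0.3101, 0.0800, 5.5303)
after S1 (compose_se3): R=[-0.9713 -0.0723 -0.2264; 0.1936 0.3117 -0.9302; 0.1379 -0.9474 -0.2888], t=(1.2273, 5.8420, -3.1393)
after S2 (rot_of_se3): [-0.9713 -0.0723 -0.2264; 0.1936 0.3117 -0.9302; 0.1379 -0.9474 -0.2888]
after S3 (compose_so3): [-0.8971 -0.3535 0.2650; -0.4276 0.5434 -0.7224; 0.1113 -0.7614 -0.6387]

rotation (euler_xyz) = (2.2947, 0.2683, 2.7662)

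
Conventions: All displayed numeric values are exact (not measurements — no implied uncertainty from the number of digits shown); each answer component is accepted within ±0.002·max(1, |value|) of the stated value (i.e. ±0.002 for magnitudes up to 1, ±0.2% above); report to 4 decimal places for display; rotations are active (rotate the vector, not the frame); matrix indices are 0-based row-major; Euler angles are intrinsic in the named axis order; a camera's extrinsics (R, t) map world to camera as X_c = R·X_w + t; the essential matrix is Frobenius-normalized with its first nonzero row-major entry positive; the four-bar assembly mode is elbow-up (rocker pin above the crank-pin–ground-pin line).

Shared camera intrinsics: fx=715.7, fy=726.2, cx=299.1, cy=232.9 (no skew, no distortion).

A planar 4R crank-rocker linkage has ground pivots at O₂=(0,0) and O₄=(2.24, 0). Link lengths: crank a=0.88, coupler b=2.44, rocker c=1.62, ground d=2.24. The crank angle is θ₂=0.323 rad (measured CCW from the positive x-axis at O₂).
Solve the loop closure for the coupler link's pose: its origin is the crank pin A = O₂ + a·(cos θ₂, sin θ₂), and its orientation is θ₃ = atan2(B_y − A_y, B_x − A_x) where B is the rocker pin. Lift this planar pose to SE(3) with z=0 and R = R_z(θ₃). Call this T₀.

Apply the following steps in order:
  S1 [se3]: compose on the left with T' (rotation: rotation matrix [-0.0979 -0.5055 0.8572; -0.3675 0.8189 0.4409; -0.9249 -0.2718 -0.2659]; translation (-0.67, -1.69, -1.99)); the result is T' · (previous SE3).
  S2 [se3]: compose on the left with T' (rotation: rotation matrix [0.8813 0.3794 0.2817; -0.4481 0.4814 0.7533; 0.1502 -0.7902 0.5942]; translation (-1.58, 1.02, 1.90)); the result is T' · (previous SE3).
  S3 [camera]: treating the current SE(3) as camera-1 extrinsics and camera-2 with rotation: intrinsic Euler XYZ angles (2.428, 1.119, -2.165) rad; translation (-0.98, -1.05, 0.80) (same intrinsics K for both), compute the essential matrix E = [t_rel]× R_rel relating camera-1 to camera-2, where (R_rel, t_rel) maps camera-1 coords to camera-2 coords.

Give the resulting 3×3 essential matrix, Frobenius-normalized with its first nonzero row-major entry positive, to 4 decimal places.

source (fourbar_fk): coupler pose = R=[0.8794 -0.4761 0.0000; 0.4761 0.8794 0.0000; 0.0000 0.0000 1.0000], t=(0.8345, 0.2793, 0.0000)
after S1 (compose_se3): R=[-0.3268 -0.3979 0.8572; 0.0667 0.8951 0.4409; -0.9427 0.2013 -0.2659], t=(-0.8929, -1.7679, -2.8377)
after S2 (compose_se3): R=[-0.5283 0.0456 0.8479; -0.5317 0.7608 -0.3722; -0.6620 -0.6474 -0.3777], t=(-3.8371, -1.5687, 1.4765)
after S3 (essential): [0.1124 -0.2908 0.1981; 0.1974 -0.4350 -0.5156; -0.1454 0.3924 -0.4409]

matrix = [0.1124 -0.2908 0.1981; 0.1974 -0.4350 -0.5156; -0.1454 0.3924 -0.4409]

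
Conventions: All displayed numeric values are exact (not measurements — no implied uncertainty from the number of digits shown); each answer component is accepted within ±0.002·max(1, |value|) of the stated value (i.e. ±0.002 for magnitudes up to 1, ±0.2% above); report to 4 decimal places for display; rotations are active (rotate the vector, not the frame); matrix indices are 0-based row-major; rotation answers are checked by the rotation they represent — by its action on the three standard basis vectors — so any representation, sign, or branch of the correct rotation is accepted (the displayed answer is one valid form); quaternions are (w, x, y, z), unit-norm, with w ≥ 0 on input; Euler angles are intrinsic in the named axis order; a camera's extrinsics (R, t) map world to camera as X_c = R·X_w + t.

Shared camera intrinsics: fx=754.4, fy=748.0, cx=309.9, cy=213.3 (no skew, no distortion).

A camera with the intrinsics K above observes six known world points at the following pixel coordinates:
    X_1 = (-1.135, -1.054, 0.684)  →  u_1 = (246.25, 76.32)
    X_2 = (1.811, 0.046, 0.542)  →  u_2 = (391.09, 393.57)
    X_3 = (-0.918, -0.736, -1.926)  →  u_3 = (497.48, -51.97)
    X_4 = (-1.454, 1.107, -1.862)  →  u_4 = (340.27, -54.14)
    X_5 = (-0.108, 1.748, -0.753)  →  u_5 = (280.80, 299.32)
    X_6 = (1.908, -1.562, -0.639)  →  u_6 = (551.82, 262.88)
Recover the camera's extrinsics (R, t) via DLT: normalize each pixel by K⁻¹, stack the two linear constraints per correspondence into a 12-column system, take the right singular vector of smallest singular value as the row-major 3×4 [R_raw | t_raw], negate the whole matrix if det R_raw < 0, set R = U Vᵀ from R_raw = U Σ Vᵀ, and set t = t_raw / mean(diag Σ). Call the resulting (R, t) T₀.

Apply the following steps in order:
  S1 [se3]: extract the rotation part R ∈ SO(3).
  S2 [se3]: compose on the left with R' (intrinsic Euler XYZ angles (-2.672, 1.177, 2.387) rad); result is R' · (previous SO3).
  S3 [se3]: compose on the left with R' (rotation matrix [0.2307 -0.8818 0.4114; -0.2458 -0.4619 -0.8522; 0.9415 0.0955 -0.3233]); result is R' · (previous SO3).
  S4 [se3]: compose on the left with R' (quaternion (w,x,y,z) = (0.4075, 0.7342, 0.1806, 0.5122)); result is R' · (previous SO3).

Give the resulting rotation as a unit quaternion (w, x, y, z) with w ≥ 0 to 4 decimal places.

rotation (quat) = (0.2442, -0.5401, 0.7935, -0.1381)

source (pnp_recover): camera pose = R=[0.5614 -0.4202 -0.7129; 0.7993 0.4986 0.3356; 0.2144 -0.7582 0.6158], t=(0.1000, -0.0600, 5.9200)
after S1 (rot_of_se3): [0.5614 -0.4202 -0.7129; 0.7993 0.4986 0.3356; 0.2144 -0.7582 0.6158]
after S2 (compose_so3): [-0.1690 -0.7137 0.6797; 0.6133 0.4637 0.6394; -0.7716 0.5249 0.3593]
after S3 (compose_so3): [-0.8972 -0.3576 -0.2592; 0.4158 -0.4861 -0.7686; 0.1489 -0.7974 0.5848]
after S4 (compose_so3): [-0.2974 -0.7897 0.5366; -0.9245 0.3785 0.0446; -0.2383 -0.4829 -0.8427]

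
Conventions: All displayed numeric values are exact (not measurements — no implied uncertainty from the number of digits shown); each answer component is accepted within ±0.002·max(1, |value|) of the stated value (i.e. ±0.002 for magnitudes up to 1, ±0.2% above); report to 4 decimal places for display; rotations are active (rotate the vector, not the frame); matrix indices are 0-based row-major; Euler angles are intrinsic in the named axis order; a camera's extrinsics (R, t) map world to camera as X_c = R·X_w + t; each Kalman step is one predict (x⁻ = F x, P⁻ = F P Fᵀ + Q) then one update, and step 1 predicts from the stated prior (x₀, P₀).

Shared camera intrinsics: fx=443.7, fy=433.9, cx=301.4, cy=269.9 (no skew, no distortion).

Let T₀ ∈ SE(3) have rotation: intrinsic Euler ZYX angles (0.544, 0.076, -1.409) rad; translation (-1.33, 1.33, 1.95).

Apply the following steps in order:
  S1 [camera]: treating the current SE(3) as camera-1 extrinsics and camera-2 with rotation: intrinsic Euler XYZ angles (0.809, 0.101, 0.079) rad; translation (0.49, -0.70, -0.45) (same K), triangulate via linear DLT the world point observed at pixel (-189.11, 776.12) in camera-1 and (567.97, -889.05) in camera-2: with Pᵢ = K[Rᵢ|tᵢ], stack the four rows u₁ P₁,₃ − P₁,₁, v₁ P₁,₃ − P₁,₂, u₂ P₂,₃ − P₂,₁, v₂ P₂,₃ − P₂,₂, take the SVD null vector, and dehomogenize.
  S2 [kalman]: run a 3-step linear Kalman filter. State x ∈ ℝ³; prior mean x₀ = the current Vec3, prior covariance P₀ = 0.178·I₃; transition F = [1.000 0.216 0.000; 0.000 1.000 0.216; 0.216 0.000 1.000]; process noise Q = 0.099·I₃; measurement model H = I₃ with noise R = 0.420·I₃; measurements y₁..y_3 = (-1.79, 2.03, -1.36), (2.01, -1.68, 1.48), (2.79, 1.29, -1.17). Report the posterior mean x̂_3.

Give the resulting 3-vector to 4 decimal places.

result = (1.2712, 0.6868, 0.1206)

after S1 (triangulate): (-0.2548, 0.1511, 1.3727)
after S2 (kf_track): (1.2712, 0.6868, 0.1206)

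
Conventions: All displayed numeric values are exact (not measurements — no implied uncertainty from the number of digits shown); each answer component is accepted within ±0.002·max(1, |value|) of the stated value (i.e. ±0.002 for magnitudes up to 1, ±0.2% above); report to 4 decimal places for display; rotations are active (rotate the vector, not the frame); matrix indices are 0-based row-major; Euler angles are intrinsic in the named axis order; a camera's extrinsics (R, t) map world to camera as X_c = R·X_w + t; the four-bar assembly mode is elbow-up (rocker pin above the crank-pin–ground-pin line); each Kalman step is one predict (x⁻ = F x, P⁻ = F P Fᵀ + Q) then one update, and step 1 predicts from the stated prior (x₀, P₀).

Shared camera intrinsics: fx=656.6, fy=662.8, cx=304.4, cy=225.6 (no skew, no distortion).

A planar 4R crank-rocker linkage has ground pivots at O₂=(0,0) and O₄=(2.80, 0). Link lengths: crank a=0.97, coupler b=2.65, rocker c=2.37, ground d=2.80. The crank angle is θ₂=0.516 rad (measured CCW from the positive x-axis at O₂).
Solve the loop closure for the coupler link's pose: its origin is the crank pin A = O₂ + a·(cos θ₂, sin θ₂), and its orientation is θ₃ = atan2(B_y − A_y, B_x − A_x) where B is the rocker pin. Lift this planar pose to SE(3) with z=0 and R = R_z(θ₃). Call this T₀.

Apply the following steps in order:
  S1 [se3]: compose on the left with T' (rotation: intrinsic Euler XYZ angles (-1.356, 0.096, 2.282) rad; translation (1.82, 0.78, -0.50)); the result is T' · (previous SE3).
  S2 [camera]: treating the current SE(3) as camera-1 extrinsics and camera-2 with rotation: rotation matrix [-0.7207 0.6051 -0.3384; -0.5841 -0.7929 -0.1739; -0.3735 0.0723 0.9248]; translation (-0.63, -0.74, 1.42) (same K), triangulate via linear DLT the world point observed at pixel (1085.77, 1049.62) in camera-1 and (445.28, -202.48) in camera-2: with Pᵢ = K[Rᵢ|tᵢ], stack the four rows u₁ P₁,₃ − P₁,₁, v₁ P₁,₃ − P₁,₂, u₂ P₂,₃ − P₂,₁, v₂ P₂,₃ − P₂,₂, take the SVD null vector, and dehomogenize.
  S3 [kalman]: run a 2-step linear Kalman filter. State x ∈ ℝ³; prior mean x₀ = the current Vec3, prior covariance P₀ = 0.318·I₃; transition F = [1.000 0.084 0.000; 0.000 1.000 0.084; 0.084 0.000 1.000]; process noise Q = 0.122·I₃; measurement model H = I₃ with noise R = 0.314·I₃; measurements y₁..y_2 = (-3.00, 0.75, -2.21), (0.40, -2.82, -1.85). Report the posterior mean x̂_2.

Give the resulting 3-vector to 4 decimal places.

source (fourbar_fk): coupler pose = R=[0.7012 -0.7130 0.0000; 0.7130 0.7012 0.0000; 0.0000 0.0000 1.0000], t=(0.8437, 0.4786, 0.0000)
after S1 (compose_se3): R=[-0.9932 -0.0655 0.0959; 0.1075 -0.2065 0.9725; -0.0439 0.9762 0.2122], t=(0.9109, 0.9352, -0.8006)
after S2 (triangulate): (-0.8391, 1.9789, 1.4335)
after S3 (kf_track): (-0.8925, -0.7792, -1.4204)

result = (-0.8925, -0.7792, -1.4204)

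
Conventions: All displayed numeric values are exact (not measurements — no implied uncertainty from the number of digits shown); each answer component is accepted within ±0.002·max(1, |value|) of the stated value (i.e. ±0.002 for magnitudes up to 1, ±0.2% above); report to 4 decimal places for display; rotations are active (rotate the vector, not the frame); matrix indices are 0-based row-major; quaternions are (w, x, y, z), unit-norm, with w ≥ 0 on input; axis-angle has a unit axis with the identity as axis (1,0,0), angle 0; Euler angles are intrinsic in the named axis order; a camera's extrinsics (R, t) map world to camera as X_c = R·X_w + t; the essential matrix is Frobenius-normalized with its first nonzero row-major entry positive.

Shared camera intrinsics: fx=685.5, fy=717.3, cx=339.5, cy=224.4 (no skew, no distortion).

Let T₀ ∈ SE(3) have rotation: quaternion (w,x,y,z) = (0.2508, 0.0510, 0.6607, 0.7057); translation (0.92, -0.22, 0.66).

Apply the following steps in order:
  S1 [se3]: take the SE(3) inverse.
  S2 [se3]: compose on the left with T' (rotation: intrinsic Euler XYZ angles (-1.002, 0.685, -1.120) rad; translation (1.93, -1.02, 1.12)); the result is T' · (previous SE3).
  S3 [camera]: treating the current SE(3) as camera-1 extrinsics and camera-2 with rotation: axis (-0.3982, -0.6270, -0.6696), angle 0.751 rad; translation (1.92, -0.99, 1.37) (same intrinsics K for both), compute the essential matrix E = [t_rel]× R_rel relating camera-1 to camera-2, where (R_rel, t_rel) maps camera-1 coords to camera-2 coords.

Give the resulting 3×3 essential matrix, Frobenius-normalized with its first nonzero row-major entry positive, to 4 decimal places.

matrix = [0.5359 0.1611 -0.2522; 0.1327 -0.1996 -0.4828; -0.3116 -0.3616 -0.3238]

after S1 (invert_se3): R=[-0.8690 0.4214 -0.2594; -0.2866 -0.0012 0.9581; 0.4034 0.9069 0.1218], t=(1.0634, -0.3689, -0.2520)
after S2 (compose_se3): R=[-0.2378 0.7151 0.6573; 0.9566 0.2899 0.0306; -0.1687 0.6361 -0.7530], t=(1.8722, -1.8565, 1.9121)
after S3 (essential): [0.5359 0.1611 -0.2522; 0.1327 -0.1996 -0.4828; -0.3116 -0.3616 -0.3238]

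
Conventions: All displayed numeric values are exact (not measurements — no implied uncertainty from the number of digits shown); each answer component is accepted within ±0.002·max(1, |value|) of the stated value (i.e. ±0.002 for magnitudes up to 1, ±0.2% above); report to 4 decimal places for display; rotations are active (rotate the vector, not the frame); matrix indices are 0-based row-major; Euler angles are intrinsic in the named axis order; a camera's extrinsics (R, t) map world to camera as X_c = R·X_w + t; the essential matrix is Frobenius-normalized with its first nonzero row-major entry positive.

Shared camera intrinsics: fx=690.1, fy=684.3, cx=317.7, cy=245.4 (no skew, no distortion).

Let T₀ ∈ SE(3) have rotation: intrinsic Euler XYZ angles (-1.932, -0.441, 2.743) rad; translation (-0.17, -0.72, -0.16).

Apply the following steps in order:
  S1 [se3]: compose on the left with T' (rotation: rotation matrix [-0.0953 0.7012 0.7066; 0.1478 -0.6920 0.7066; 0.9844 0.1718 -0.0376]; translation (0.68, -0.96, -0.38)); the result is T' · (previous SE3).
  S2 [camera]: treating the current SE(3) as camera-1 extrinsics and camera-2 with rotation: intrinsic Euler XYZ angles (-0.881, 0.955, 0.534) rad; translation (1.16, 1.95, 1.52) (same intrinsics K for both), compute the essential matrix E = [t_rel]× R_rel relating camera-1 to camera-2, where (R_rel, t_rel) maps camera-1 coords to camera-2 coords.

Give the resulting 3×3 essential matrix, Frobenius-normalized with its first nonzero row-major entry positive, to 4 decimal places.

after S1 (compose_se3): R=[-0.4331 0.8037 0.4080; 0.0681 0.4806 -0.8743; -0.8988 -0.3508 -0.2628], t=(0.0783, -0.5999, -0.6650)
after S2 (essential): [0.3813 0.2925 -0.5111; 0.0752 0.3524 0.3445; -0.1456 -0.4130 -0.2600]

matrix = [0.3813 0.2925 -0.5111; 0.0752 0.3524 0.3445; -0.1456 -0.4130 -0.2600]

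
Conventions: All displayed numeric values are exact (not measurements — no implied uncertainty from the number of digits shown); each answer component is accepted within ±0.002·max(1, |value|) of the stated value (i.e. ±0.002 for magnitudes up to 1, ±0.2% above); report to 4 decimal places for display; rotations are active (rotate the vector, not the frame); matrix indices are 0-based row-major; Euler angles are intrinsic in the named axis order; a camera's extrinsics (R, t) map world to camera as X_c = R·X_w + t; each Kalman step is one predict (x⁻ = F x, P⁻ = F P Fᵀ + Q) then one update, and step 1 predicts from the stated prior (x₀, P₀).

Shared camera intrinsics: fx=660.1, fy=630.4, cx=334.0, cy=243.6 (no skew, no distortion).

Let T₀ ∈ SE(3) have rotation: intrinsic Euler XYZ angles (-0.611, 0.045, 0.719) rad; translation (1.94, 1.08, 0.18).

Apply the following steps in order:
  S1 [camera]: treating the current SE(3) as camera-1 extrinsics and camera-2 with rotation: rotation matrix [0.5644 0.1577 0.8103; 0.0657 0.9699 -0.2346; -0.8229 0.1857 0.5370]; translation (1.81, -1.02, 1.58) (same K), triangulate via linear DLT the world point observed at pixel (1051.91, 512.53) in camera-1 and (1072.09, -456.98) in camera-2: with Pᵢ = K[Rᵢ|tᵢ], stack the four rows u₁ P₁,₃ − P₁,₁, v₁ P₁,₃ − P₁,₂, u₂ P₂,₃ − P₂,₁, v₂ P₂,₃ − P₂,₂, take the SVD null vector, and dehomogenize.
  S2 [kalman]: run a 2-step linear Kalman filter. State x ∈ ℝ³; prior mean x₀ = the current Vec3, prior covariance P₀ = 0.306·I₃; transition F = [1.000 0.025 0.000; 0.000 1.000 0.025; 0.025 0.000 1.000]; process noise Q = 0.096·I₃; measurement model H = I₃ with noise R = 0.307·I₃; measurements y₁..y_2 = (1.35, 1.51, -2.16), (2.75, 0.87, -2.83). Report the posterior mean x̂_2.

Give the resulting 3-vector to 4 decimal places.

result = (1.5950, 0.5209, -1.4967)

after S1 (triangulate): (-0.3533, -1.4785, 1.9416)
after S2 (kf_track): (1.5950, 0.5209, -1.4967)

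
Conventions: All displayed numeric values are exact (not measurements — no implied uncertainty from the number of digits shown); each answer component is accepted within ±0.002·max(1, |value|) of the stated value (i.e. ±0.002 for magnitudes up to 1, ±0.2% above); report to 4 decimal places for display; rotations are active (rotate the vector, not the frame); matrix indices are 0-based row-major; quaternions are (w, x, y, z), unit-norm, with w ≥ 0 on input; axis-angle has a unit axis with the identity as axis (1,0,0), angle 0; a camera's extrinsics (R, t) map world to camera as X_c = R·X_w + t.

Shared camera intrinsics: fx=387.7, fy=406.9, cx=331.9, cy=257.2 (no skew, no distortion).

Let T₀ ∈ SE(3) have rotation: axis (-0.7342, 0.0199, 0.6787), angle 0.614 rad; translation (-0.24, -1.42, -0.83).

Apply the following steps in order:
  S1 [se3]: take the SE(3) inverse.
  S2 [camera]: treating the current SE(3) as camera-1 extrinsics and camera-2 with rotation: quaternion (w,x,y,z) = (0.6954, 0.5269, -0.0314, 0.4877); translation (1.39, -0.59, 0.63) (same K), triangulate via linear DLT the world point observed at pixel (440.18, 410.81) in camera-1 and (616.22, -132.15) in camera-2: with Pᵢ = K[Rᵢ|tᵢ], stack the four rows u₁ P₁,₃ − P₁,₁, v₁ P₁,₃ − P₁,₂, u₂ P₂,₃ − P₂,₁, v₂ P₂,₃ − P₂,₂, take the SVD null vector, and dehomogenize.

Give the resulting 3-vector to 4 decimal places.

after S1 (invert_se3): R=[0.9158 0.3884 -0.1025; -0.3937 0.8174 -0.4205; -0.0795 0.4255 0.9015], t=(0.6862, 0.7172, 1.3333)
after S2 (triangulate): (-0.1649, 0.8737, 1.1141)

result = (-0.1649, 0.8737, 1.1141)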